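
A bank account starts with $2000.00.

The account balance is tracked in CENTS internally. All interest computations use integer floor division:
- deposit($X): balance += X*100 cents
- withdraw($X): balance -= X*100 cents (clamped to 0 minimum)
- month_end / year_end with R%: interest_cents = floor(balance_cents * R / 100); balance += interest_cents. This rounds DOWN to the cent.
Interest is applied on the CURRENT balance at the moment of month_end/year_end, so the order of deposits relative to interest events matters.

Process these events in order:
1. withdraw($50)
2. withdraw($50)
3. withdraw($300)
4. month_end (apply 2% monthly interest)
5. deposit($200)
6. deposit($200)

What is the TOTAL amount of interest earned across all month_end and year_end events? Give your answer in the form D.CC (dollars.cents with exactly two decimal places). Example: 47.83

After 1 (withdraw($50)): balance=$1950.00 total_interest=$0.00
After 2 (withdraw($50)): balance=$1900.00 total_interest=$0.00
After 3 (withdraw($300)): balance=$1600.00 total_interest=$0.00
After 4 (month_end (apply 2% monthly interest)): balance=$1632.00 total_interest=$32.00
After 5 (deposit($200)): balance=$1832.00 total_interest=$32.00
After 6 (deposit($200)): balance=$2032.00 total_interest=$32.00

Answer: 32.00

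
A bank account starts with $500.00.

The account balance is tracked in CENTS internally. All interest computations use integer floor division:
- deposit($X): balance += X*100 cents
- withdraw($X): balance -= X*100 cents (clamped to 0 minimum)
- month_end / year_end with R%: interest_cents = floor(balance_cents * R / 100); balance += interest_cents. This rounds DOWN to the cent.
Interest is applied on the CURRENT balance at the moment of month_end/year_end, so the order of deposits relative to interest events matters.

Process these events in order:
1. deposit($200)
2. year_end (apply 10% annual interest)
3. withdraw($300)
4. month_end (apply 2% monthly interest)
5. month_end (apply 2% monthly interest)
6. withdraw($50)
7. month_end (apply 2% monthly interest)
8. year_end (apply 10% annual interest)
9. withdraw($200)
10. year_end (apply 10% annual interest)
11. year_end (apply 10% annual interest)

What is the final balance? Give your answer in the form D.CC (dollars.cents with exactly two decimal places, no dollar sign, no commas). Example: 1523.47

Answer: 353.94

Derivation:
After 1 (deposit($200)): balance=$700.00 total_interest=$0.00
After 2 (year_end (apply 10% annual interest)): balance=$770.00 total_interest=$70.00
After 3 (withdraw($300)): balance=$470.00 total_interest=$70.00
After 4 (month_end (apply 2% monthly interest)): balance=$479.40 total_interest=$79.40
After 5 (month_end (apply 2% monthly interest)): balance=$488.98 total_interest=$88.98
After 6 (withdraw($50)): balance=$438.98 total_interest=$88.98
After 7 (month_end (apply 2% monthly interest)): balance=$447.75 total_interest=$97.75
After 8 (year_end (apply 10% annual interest)): balance=$492.52 total_interest=$142.52
After 9 (withdraw($200)): balance=$292.52 total_interest=$142.52
After 10 (year_end (apply 10% annual interest)): balance=$321.77 total_interest=$171.77
After 11 (year_end (apply 10% annual interest)): balance=$353.94 total_interest=$203.94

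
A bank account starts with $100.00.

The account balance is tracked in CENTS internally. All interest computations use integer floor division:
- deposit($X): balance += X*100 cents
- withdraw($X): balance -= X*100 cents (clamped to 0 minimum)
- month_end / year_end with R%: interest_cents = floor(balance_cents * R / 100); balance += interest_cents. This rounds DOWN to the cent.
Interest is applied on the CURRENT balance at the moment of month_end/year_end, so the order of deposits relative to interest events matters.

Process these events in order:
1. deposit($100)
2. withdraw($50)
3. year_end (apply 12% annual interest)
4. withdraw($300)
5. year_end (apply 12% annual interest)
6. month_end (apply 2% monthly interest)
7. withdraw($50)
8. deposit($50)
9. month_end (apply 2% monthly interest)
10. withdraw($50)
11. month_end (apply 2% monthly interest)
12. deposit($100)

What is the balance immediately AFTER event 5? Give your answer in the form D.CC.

Answer: 0.00

Derivation:
After 1 (deposit($100)): balance=$200.00 total_interest=$0.00
After 2 (withdraw($50)): balance=$150.00 total_interest=$0.00
After 3 (year_end (apply 12% annual interest)): balance=$168.00 total_interest=$18.00
After 4 (withdraw($300)): balance=$0.00 total_interest=$18.00
After 5 (year_end (apply 12% annual interest)): balance=$0.00 total_interest=$18.00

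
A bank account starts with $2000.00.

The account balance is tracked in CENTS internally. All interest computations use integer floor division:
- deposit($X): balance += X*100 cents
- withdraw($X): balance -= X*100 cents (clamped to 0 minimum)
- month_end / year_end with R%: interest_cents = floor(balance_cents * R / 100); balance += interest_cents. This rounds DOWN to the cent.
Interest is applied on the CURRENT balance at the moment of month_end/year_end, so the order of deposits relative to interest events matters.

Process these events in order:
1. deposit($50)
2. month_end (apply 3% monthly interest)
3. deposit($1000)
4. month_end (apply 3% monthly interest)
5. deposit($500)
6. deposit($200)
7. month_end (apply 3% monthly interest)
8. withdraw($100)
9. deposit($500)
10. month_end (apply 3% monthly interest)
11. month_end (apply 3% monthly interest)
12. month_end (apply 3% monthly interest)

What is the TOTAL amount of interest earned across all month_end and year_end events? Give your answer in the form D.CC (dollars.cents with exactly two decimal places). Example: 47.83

Answer: 681.99

Derivation:
After 1 (deposit($50)): balance=$2050.00 total_interest=$0.00
After 2 (month_end (apply 3% monthly interest)): balance=$2111.50 total_interest=$61.50
After 3 (deposit($1000)): balance=$3111.50 total_interest=$61.50
After 4 (month_end (apply 3% monthly interest)): balance=$3204.84 total_interest=$154.84
After 5 (deposit($500)): balance=$3704.84 total_interest=$154.84
After 6 (deposit($200)): balance=$3904.84 total_interest=$154.84
After 7 (month_end (apply 3% monthly interest)): balance=$4021.98 total_interest=$271.98
After 8 (withdraw($100)): balance=$3921.98 total_interest=$271.98
After 9 (deposit($500)): balance=$4421.98 total_interest=$271.98
After 10 (month_end (apply 3% monthly interest)): balance=$4554.63 total_interest=$404.63
After 11 (month_end (apply 3% monthly interest)): balance=$4691.26 total_interest=$541.26
After 12 (month_end (apply 3% monthly interest)): balance=$4831.99 total_interest=$681.99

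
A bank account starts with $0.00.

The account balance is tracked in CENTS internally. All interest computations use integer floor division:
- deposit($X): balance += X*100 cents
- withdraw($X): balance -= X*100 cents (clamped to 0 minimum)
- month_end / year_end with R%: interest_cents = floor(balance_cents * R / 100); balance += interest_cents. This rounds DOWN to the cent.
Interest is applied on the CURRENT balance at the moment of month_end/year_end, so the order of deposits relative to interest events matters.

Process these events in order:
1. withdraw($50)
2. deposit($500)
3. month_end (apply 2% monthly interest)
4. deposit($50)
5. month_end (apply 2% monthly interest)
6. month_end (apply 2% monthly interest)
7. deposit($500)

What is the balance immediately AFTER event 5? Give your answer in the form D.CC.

Answer: 571.20

Derivation:
After 1 (withdraw($50)): balance=$0.00 total_interest=$0.00
After 2 (deposit($500)): balance=$500.00 total_interest=$0.00
After 3 (month_end (apply 2% monthly interest)): balance=$510.00 total_interest=$10.00
After 4 (deposit($50)): balance=$560.00 total_interest=$10.00
After 5 (month_end (apply 2% monthly interest)): balance=$571.20 total_interest=$21.20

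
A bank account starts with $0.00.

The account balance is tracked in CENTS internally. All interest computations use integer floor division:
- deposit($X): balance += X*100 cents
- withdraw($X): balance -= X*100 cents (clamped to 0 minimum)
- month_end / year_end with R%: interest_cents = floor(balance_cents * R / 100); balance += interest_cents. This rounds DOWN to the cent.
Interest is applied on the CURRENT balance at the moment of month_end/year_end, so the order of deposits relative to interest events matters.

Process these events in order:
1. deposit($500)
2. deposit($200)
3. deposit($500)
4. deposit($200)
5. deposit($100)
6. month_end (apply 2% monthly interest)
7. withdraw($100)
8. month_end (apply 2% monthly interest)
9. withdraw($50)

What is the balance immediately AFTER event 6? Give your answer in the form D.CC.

After 1 (deposit($500)): balance=$500.00 total_interest=$0.00
After 2 (deposit($200)): balance=$700.00 total_interest=$0.00
After 3 (deposit($500)): balance=$1200.00 total_interest=$0.00
After 4 (deposit($200)): balance=$1400.00 total_interest=$0.00
After 5 (deposit($100)): balance=$1500.00 total_interest=$0.00
After 6 (month_end (apply 2% monthly interest)): balance=$1530.00 total_interest=$30.00

Answer: 1530.00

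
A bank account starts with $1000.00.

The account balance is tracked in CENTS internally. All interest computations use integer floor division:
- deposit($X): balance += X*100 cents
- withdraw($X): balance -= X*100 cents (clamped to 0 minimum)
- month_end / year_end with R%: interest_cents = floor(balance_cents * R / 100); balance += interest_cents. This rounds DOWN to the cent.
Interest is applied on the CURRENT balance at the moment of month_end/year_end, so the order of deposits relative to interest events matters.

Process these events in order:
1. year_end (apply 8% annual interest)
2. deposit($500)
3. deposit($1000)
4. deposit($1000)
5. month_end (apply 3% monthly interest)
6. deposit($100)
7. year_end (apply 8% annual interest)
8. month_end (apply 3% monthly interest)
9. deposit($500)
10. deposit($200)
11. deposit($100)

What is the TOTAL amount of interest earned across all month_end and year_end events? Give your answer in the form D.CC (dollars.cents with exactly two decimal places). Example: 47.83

After 1 (year_end (apply 8% annual interest)): balance=$1080.00 total_interest=$80.00
After 2 (deposit($500)): balance=$1580.00 total_interest=$80.00
After 3 (deposit($1000)): balance=$2580.00 total_interest=$80.00
After 4 (deposit($1000)): balance=$3580.00 total_interest=$80.00
After 5 (month_end (apply 3% monthly interest)): balance=$3687.40 total_interest=$187.40
After 6 (deposit($100)): balance=$3787.40 total_interest=$187.40
After 7 (year_end (apply 8% annual interest)): balance=$4090.39 total_interest=$490.39
After 8 (month_end (apply 3% monthly interest)): balance=$4213.10 total_interest=$613.10
After 9 (deposit($500)): balance=$4713.10 total_interest=$613.10
After 10 (deposit($200)): balance=$4913.10 total_interest=$613.10
After 11 (deposit($100)): balance=$5013.10 total_interest=$613.10

Answer: 613.10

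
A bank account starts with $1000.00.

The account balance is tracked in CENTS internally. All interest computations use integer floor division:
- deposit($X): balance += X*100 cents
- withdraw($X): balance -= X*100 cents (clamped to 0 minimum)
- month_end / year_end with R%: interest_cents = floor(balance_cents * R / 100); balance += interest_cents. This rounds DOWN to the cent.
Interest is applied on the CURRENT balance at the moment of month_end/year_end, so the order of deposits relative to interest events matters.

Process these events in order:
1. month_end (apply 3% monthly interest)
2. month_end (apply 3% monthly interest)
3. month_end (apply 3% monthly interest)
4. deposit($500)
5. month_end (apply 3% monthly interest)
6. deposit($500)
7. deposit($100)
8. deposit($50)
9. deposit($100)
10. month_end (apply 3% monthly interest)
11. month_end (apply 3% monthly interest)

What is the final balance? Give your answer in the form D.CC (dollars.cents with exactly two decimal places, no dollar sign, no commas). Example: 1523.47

Answer: 2536.07

Derivation:
After 1 (month_end (apply 3% monthly interest)): balance=$1030.00 total_interest=$30.00
After 2 (month_end (apply 3% monthly interest)): balance=$1060.90 total_interest=$60.90
After 3 (month_end (apply 3% monthly interest)): balance=$1092.72 total_interest=$92.72
After 4 (deposit($500)): balance=$1592.72 total_interest=$92.72
After 5 (month_end (apply 3% monthly interest)): balance=$1640.50 total_interest=$140.50
After 6 (deposit($500)): balance=$2140.50 total_interest=$140.50
After 7 (deposit($100)): balance=$2240.50 total_interest=$140.50
After 8 (deposit($50)): balance=$2290.50 total_interest=$140.50
After 9 (deposit($100)): balance=$2390.50 total_interest=$140.50
After 10 (month_end (apply 3% monthly interest)): balance=$2462.21 total_interest=$212.21
After 11 (month_end (apply 3% monthly interest)): balance=$2536.07 total_interest=$286.07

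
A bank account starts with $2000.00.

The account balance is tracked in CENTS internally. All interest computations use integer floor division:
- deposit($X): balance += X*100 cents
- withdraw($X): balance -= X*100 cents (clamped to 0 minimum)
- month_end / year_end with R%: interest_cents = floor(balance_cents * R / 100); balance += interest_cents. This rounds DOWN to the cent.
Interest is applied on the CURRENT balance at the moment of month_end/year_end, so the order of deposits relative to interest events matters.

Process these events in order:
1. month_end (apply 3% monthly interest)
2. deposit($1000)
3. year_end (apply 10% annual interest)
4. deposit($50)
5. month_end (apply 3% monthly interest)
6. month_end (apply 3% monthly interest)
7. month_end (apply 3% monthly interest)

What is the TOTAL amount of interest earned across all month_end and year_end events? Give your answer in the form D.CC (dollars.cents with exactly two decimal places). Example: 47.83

Answer: 682.75

Derivation:
After 1 (month_end (apply 3% monthly interest)): balance=$2060.00 total_interest=$60.00
After 2 (deposit($1000)): balance=$3060.00 total_interest=$60.00
After 3 (year_end (apply 10% annual interest)): balance=$3366.00 total_interest=$366.00
After 4 (deposit($50)): balance=$3416.00 total_interest=$366.00
After 5 (month_end (apply 3% monthly interest)): balance=$3518.48 total_interest=$468.48
After 6 (month_end (apply 3% monthly interest)): balance=$3624.03 total_interest=$574.03
After 7 (month_end (apply 3% monthly interest)): balance=$3732.75 total_interest=$682.75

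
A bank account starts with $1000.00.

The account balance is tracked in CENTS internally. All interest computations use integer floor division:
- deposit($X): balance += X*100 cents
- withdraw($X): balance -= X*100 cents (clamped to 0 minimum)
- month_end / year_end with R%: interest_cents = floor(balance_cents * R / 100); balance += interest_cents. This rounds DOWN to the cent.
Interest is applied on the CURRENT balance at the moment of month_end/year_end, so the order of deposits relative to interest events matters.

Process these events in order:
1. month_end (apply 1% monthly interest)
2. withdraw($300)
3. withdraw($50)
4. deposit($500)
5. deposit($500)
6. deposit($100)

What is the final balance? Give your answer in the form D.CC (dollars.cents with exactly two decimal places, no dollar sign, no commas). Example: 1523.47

Answer: 1760.00

Derivation:
After 1 (month_end (apply 1% monthly interest)): balance=$1010.00 total_interest=$10.00
After 2 (withdraw($300)): balance=$710.00 total_interest=$10.00
After 3 (withdraw($50)): balance=$660.00 total_interest=$10.00
After 4 (deposit($500)): balance=$1160.00 total_interest=$10.00
After 5 (deposit($500)): balance=$1660.00 total_interest=$10.00
After 6 (deposit($100)): balance=$1760.00 total_interest=$10.00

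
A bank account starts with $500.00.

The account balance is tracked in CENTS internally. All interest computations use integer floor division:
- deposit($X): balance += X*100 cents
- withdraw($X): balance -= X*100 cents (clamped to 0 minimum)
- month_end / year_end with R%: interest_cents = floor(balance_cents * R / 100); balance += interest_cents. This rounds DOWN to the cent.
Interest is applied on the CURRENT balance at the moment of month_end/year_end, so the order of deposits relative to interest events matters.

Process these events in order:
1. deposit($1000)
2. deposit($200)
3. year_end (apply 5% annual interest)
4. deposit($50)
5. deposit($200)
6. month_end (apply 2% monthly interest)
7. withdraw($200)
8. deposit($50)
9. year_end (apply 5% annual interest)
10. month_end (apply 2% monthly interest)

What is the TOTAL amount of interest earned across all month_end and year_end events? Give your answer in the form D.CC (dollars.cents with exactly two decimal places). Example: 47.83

Answer: 262.41

Derivation:
After 1 (deposit($1000)): balance=$1500.00 total_interest=$0.00
After 2 (deposit($200)): balance=$1700.00 total_interest=$0.00
After 3 (year_end (apply 5% annual interest)): balance=$1785.00 total_interest=$85.00
After 4 (deposit($50)): balance=$1835.00 total_interest=$85.00
After 5 (deposit($200)): balance=$2035.00 total_interest=$85.00
After 6 (month_end (apply 2% monthly interest)): balance=$2075.70 total_interest=$125.70
After 7 (withdraw($200)): balance=$1875.70 total_interest=$125.70
After 8 (deposit($50)): balance=$1925.70 total_interest=$125.70
After 9 (year_end (apply 5% annual interest)): balance=$2021.98 total_interest=$221.98
After 10 (month_end (apply 2% monthly interest)): balance=$2062.41 total_interest=$262.41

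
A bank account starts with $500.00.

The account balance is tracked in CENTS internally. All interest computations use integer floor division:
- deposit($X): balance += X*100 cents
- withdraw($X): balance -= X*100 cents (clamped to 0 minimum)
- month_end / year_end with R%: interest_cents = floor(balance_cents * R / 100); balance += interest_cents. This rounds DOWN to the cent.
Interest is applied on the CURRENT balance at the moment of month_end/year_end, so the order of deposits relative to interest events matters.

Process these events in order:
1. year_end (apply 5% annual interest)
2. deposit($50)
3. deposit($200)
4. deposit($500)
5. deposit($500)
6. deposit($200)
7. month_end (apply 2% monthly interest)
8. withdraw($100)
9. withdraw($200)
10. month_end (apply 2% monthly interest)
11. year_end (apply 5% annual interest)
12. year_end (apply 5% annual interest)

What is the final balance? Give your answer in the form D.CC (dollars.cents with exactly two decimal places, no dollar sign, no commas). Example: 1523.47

After 1 (year_end (apply 5% annual interest)): balance=$525.00 total_interest=$25.00
After 2 (deposit($50)): balance=$575.00 total_interest=$25.00
After 3 (deposit($200)): balance=$775.00 total_interest=$25.00
After 4 (deposit($500)): balance=$1275.00 total_interest=$25.00
After 5 (deposit($500)): balance=$1775.00 total_interest=$25.00
After 6 (deposit($200)): balance=$1975.00 total_interest=$25.00
After 7 (month_end (apply 2% monthly interest)): balance=$2014.50 total_interest=$64.50
After 8 (withdraw($100)): balance=$1914.50 total_interest=$64.50
After 9 (withdraw($200)): balance=$1714.50 total_interest=$64.50
After 10 (month_end (apply 2% monthly interest)): balance=$1748.79 total_interest=$98.79
After 11 (year_end (apply 5% annual interest)): balance=$1836.22 total_interest=$186.22
After 12 (year_end (apply 5% annual interest)): balance=$1928.03 total_interest=$278.03

Answer: 1928.03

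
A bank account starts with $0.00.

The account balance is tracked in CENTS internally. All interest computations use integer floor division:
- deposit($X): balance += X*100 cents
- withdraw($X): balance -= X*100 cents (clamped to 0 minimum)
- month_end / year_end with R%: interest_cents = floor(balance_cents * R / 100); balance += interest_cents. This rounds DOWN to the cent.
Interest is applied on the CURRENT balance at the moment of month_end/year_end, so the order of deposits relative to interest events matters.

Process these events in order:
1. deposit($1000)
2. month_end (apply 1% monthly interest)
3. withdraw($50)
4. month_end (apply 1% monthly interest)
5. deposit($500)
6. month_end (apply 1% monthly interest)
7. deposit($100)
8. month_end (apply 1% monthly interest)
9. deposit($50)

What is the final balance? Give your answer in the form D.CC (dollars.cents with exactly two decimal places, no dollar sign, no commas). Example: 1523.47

After 1 (deposit($1000)): balance=$1000.00 total_interest=$0.00
After 2 (month_end (apply 1% monthly interest)): balance=$1010.00 total_interest=$10.00
After 3 (withdraw($50)): balance=$960.00 total_interest=$10.00
After 4 (month_end (apply 1% monthly interest)): balance=$969.60 total_interest=$19.60
After 5 (deposit($500)): balance=$1469.60 total_interest=$19.60
After 6 (month_end (apply 1% monthly interest)): balance=$1484.29 total_interest=$34.29
After 7 (deposit($100)): balance=$1584.29 total_interest=$34.29
After 8 (month_end (apply 1% monthly interest)): balance=$1600.13 total_interest=$50.13
After 9 (deposit($50)): balance=$1650.13 total_interest=$50.13

Answer: 1650.13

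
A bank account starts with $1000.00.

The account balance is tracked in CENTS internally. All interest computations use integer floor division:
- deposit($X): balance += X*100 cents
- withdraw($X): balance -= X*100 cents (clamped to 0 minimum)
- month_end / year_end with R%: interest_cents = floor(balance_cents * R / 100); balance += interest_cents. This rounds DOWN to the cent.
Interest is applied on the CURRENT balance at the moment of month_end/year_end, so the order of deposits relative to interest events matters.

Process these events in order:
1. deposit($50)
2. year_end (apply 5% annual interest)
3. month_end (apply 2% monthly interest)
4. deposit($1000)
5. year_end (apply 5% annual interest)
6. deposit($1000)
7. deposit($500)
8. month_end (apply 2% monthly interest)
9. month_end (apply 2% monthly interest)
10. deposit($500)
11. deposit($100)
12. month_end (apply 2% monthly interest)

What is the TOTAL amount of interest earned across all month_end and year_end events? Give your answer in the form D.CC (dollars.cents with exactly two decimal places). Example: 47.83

After 1 (deposit($50)): balance=$1050.00 total_interest=$0.00
After 2 (year_end (apply 5% annual interest)): balance=$1102.50 total_interest=$52.50
After 3 (month_end (apply 2% monthly interest)): balance=$1124.55 total_interest=$74.55
After 4 (deposit($1000)): balance=$2124.55 total_interest=$74.55
After 5 (year_end (apply 5% annual interest)): balance=$2230.77 total_interest=$180.77
After 6 (deposit($1000)): balance=$3230.77 total_interest=$180.77
After 7 (deposit($500)): balance=$3730.77 total_interest=$180.77
After 8 (month_end (apply 2% monthly interest)): balance=$3805.38 total_interest=$255.38
After 9 (month_end (apply 2% monthly interest)): balance=$3881.48 total_interest=$331.48
After 10 (deposit($500)): balance=$4381.48 total_interest=$331.48
After 11 (deposit($100)): balance=$4481.48 total_interest=$331.48
After 12 (month_end (apply 2% monthly interest)): balance=$4571.10 total_interest=$421.10

Answer: 421.10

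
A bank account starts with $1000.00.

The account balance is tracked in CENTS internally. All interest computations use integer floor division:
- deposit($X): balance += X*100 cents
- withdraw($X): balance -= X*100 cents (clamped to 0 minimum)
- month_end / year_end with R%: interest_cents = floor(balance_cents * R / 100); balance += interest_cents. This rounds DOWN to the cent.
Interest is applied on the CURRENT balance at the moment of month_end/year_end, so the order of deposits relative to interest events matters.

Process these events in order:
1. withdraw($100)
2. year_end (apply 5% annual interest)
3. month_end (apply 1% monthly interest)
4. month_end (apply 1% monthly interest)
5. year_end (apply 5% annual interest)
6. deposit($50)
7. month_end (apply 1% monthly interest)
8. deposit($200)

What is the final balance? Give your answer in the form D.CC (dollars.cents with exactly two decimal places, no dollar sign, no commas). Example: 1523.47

After 1 (withdraw($100)): balance=$900.00 total_interest=$0.00
After 2 (year_end (apply 5% annual interest)): balance=$945.00 total_interest=$45.00
After 3 (month_end (apply 1% monthly interest)): balance=$954.45 total_interest=$54.45
After 4 (month_end (apply 1% monthly interest)): balance=$963.99 total_interest=$63.99
After 5 (year_end (apply 5% annual interest)): balance=$1012.18 total_interest=$112.18
After 6 (deposit($50)): balance=$1062.18 total_interest=$112.18
After 7 (month_end (apply 1% monthly interest)): balance=$1072.80 total_interest=$122.80
After 8 (deposit($200)): balance=$1272.80 total_interest=$122.80

Answer: 1272.80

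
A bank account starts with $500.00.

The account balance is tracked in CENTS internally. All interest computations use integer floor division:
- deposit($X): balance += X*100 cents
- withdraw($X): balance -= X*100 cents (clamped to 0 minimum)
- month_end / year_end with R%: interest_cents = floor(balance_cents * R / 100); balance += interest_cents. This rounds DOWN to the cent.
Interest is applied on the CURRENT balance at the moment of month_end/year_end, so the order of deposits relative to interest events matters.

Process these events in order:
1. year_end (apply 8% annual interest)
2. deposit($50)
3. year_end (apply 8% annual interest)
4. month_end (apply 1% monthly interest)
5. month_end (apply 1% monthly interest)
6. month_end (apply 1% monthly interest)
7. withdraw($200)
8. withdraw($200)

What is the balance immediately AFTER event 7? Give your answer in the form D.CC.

Answer: 456.50

Derivation:
After 1 (year_end (apply 8% annual interest)): balance=$540.00 total_interest=$40.00
After 2 (deposit($50)): balance=$590.00 total_interest=$40.00
After 3 (year_end (apply 8% annual interest)): balance=$637.20 total_interest=$87.20
After 4 (month_end (apply 1% monthly interest)): balance=$643.57 total_interest=$93.57
After 5 (month_end (apply 1% monthly interest)): balance=$650.00 total_interest=$100.00
After 6 (month_end (apply 1% monthly interest)): balance=$656.50 total_interest=$106.50
After 7 (withdraw($200)): balance=$456.50 total_interest=$106.50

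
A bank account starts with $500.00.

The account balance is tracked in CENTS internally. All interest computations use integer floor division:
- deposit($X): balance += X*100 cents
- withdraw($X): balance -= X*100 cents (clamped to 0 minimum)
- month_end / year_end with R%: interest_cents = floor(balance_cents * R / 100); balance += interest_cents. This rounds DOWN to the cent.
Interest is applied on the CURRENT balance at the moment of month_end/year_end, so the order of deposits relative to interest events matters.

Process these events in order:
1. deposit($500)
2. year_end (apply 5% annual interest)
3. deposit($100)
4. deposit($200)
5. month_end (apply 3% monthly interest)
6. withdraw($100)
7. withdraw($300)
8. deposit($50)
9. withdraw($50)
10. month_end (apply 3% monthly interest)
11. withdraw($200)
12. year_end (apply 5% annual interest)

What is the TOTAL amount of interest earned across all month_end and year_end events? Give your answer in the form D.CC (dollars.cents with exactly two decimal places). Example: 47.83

Answer: 161.22

Derivation:
After 1 (deposit($500)): balance=$1000.00 total_interest=$0.00
After 2 (year_end (apply 5% annual interest)): balance=$1050.00 total_interest=$50.00
After 3 (deposit($100)): balance=$1150.00 total_interest=$50.00
After 4 (deposit($200)): balance=$1350.00 total_interest=$50.00
After 5 (month_end (apply 3% monthly interest)): balance=$1390.50 total_interest=$90.50
After 6 (withdraw($100)): balance=$1290.50 total_interest=$90.50
After 7 (withdraw($300)): balance=$990.50 total_interest=$90.50
After 8 (deposit($50)): balance=$1040.50 total_interest=$90.50
After 9 (withdraw($50)): balance=$990.50 total_interest=$90.50
After 10 (month_end (apply 3% monthly interest)): balance=$1020.21 total_interest=$120.21
After 11 (withdraw($200)): balance=$820.21 total_interest=$120.21
After 12 (year_end (apply 5% annual interest)): balance=$861.22 total_interest=$161.22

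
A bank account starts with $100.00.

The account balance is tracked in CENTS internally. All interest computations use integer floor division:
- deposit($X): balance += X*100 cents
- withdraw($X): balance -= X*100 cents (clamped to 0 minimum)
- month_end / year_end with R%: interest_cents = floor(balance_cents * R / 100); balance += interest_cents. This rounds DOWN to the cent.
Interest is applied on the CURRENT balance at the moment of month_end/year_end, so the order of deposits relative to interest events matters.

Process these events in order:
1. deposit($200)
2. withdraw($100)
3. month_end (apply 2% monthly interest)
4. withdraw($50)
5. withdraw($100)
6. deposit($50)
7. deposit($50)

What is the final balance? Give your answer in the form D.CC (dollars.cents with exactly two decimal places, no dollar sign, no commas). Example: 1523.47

Answer: 154.00

Derivation:
After 1 (deposit($200)): balance=$300.00 total_interest=$0.00
After 2 (withdraw($100)): balance=$200.00 total_interest=$0.00
After 3 (month_end (apply 2% monthly interest)): balance=$204.00 total_interest=$4.00
After 4 (withdraw($50)): balance=$154.00 total_interest=$4.00
After 5 (withdraw($100)): balance=$54.00 total_interest=$4.00
After 6 (deposit($50)): balance=$104.00 total_interest=$4.00
After 7 (deposit($50)): balance=$154.00 total_interest=$4.00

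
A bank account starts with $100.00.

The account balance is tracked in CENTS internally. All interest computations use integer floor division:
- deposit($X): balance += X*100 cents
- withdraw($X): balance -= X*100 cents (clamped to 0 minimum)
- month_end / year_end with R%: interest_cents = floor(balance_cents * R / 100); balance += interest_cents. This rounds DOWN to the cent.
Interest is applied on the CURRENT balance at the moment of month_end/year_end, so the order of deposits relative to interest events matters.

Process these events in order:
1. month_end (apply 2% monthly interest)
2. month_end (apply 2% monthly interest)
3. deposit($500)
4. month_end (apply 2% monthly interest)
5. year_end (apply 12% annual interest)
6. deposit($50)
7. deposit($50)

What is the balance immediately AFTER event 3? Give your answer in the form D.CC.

Answer: 604.04

Derivation:
After 1 (month_end (apply 2% monthly interest)): balance=$102.00 total_interest=$2.00
After 2 (month_end (apply 2% monthly interest)): balance=$104.04 total_interest=$4.04
After 3 (deposit($500)): balance=$604.04 total_interest=$4.04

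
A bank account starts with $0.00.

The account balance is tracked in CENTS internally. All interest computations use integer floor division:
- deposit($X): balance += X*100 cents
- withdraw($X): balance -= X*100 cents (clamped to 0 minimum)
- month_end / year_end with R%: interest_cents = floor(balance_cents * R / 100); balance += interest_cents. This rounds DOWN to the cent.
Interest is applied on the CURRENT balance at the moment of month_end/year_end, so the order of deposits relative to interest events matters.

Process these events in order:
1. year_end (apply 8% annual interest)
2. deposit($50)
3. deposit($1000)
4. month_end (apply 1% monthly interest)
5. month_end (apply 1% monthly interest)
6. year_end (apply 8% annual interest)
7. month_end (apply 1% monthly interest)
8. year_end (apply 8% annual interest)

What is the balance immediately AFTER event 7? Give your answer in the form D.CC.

After 1 (year_end (apply 8% annual interest)): balance=$0.00 total_interest=$0.00
After 2 (deposit($50)): balance=$50.00 total_interest=$0.00
After 3 (deposit($1000)): balance=$1050.00 total_interest=$0.00
After 4 (month_end (apply 1% monthly interest)): balance=$1060.50 total_interest=$10.50
After 5 (month_end (apply 1% monthly interest)): balance=$1071.10 total_interest=$21.10
After 6 (year_end (apply 8% annual interest)): balance=$1156.78 total_interest=$106.78
After 7 (month_end (apply 1% monthly interest)): balance=$1168.34 total_interest=$118.34

Answer: 1168.34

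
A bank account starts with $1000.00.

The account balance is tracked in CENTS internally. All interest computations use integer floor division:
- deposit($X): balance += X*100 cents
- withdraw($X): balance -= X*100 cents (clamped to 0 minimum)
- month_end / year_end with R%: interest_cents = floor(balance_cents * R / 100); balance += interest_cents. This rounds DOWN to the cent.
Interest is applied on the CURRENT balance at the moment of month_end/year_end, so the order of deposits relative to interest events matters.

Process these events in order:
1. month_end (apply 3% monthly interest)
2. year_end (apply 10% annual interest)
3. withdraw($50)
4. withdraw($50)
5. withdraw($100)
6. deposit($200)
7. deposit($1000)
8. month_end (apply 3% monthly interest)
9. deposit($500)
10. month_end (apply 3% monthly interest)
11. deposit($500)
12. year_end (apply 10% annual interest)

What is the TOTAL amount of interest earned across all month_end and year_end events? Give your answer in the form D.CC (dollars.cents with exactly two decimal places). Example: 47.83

After 1 (month_end (apply 3% monthly interest)): balance=$1030.00 total_interest=$30.00
After 2 (year_end (apply 10% annual interest)): balance=$1133.00 total_interest=$133.00
After 3 (withdraw($50)): balance=$1083.00 total_interest=$133.00
After 4 (withdraw($50)): balance=$1033.00 total_interest=$133.00
After 5 (withdraw($100)): balance=$933.00 total_interest=$133.00
After 6 (deposit($200)): balance=$1133.00 total_interest=$133.00
After 7 (deposit($1000)): balance=$2133.00 total_interest=$133.00
After 8 (month_end (apply 3% monthly interest)): balance=$2196.99 total_interest=$196.99
After 9 (deposit($500)): balance=$2696.99 total_interest=$196.99
After 10 (month_end (apply 3% monthly interest)): balance=$2777.89 total_interest=$277.89
After 11 (deposit($500)): balance=$3277.89 total_interest=$277.89
After 12 (year_end (apply 10% annual interest)): balance=$3605.67 total_interest=$605.67

Answer: 605.67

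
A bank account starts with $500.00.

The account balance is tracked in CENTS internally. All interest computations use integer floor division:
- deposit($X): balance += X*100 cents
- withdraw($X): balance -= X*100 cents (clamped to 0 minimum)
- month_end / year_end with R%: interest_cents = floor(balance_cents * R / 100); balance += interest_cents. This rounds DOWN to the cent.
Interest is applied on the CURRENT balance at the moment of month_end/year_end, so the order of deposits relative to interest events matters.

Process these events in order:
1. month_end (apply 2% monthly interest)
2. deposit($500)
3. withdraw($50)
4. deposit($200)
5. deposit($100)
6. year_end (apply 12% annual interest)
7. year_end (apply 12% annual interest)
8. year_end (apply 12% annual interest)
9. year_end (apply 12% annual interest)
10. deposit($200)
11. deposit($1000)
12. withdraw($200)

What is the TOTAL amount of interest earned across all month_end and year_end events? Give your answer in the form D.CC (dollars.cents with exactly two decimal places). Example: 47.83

Answer: 732.62

Derivation:
After 1 (month_end (apply 2% monthly interest)): balance=$510.00 total_interest=$10.00
After 2 (deposit($500)): balance=$1010.00 total_interest=$10.00
After 3 (withdraw($50)): balance=$960.00 total_interest=$10.00
After 4 (deposit($200)): balance=$1160.00 total_interest=$10.00
After 5 (deposit($100)): balance=$1260.00 total_interest=$10.00
After 6 (year_end (apply 12% annual interest)): balance=$1411.20 total_interest=$161.20
After 7 (year_end (apply 12% annual interest)): balance=$1580.54 total_interest=$330.54
After 8 (year_end (apply 12% annual interest)): balance=$1770.20 total_interest=$520.20
After 9 (year_end (apply 12% annual interest)): balance=$1982.62 total_interest=$732.62
After 10 (deposit($200)): balance=$2182.62 total_interest=$732.62
After 11 (deposit($1000)): balance=$3182.62 total_interest=$732.62
After 12 (withdraw($200)): balance=$2982.62 total_interest=$732.62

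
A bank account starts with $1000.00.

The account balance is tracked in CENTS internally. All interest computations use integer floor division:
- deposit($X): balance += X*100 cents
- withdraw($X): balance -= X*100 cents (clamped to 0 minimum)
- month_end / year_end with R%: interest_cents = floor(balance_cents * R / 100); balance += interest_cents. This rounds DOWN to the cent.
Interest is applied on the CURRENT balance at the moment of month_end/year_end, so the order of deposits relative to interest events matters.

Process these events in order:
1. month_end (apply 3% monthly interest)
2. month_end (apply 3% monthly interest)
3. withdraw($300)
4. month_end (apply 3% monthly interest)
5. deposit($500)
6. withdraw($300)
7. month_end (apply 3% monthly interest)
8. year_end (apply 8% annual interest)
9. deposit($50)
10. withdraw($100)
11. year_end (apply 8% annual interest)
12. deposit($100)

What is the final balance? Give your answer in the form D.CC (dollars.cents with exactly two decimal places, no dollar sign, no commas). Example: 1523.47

After 1 (month_end (apply 3% monthly interest)): balance=$1030.00 total_interest=$30.00
After 2 (month_end (apply 3% monthly interest)): balance=$1060.90 total_interest=$60.90
After 3 (withdraw($300)): balance=$760.90 total_interest=$60.90
After 4 (month_end (apply 3% monthly interest)): balance=$783.72 total_interest=$83.72
After 5 (deposit($500)): balance=$1283.72 total_interest=$83.72
After 6 (withdraw($300)): balance=$983.72 total_interest=$83.72
After 7 (month_end (apply 3% monthly interest)): balance=$1013.23 total_interest=$113.23
After 8 (year_end (apply 8% annual interest)): balance=$1094.28 total_interest=$194.28
After 9 (deposit($50)): balance=$1144.28 total_interest=$194.28
After 10 (withdraw($100)): balance=$1044.28 total_interest=$194.28
After 11 (year_end (apply 8% annual interest)): balance=$1127.82 total_interest=$277.82
After 12 (deposit($100)): balance=$1227.82 total_interest=$277.82

Answer: 1227.82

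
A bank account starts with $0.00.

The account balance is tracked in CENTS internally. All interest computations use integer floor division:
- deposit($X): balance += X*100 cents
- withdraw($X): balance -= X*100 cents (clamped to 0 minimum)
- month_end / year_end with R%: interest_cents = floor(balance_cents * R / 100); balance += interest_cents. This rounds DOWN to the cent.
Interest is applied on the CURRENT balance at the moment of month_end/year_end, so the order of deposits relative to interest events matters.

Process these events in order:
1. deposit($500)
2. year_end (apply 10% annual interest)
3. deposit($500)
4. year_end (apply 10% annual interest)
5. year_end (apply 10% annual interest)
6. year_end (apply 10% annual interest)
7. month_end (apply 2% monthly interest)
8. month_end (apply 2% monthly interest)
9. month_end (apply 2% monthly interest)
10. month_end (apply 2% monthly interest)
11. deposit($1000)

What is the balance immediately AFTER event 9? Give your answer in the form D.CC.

After 1 (deposit($500)): balance=$500.00 total_interest=$0.00
After 2 (year_end (apply 10% annual interest)): balance=$550.00 total_interest=$50.00
After 3 (deposit($500)): balance=$1050.00 total_interest=$50.00
After 4 (year_end (apply 10% annual interest)): balance=$1155.00 total_interest=$155.00
After 5 (year_end (apply 10% annual interest)): balance=$1270.50 total_interest=$270.50
After 6 (year_end (apply 10% annual interest)): balance=$1397.55 total_interest=$397.55
After 7 (month_end (apply 2% monthly interest)): balance=$1425.50 total_interest=$425.50
After 8 (month_end (apply 2% monthly interest)): balance=$1454.01 total_interest=$454.01
After 9 (month_end (apply 2% monthly interest)): balance=$1483.09 total_interest=$483.09

Answer: 1483.09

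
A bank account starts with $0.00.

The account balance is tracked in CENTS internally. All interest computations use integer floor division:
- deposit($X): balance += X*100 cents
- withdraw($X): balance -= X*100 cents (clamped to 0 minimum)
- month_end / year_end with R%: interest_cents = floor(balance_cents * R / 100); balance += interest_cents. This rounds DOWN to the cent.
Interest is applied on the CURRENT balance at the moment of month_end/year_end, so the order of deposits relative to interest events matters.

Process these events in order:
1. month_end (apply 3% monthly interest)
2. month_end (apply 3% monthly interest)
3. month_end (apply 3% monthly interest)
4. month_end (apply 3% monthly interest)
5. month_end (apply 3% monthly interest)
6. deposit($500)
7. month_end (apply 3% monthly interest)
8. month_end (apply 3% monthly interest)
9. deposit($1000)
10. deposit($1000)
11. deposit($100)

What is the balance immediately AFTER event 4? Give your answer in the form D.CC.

After 1 (month_end (apply 3% monthly interest)): balance=$0.00 total_interest=$0.00
After 2 (month_end (apply 3% monthly interest)): balance=$0.00 total_interest=$0.00
After 3 (month_end (apply 3% monthly interest)): balance=$0.00 total_interest=$0.00
After 4 (month_end (apply 3% monthly interest)): balance=$0.00 total_interest=$0.00

Answer: 0.00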